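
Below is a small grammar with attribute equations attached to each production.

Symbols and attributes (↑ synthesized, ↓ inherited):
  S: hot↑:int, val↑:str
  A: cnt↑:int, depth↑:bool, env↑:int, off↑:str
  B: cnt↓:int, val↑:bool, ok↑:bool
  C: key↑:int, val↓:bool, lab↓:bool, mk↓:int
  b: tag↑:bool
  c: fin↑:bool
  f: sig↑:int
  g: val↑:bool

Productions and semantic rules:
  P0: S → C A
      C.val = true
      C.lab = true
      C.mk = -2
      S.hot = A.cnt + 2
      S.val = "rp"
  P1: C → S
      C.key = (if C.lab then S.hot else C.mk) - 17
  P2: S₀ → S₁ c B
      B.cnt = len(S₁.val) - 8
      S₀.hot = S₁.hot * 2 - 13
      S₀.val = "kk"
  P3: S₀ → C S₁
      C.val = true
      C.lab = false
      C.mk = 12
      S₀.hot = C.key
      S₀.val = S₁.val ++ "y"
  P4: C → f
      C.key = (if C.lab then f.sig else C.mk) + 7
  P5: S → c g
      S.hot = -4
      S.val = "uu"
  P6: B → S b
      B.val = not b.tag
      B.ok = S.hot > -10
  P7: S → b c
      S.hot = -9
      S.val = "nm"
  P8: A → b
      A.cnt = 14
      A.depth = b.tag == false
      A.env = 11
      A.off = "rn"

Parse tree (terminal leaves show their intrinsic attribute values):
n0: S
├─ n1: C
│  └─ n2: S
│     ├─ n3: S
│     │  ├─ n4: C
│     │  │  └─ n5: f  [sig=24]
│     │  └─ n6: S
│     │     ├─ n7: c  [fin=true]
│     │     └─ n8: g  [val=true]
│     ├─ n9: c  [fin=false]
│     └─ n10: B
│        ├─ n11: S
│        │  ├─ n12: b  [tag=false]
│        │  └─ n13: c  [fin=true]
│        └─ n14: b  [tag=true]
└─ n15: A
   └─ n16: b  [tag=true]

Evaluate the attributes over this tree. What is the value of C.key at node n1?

8

1. n1.val = true  [true]
2. n1.lab = true  [true]
3. n1.mk = -2  [-2]
4. n4.val = true  [true]
5. n4.lab = false  [false]
6. n4.mk = 12  [12]
7. n5.sig = 24  [terminal]
8. n4.key = 19  [(if C.lab then f.sig else C.mk) + 7]
9. n7.fin = true  [terminal]
10. n8.val = true  [terminal]
11. n6.hot = -4  [-4]
12. n6.val = "uu"  ["uu"]
13. n3.hot = 19  [C.key]
14. n3.val = "uuy"  [S₁.val ++ "y"]
15. n9.fin = false  [terminal]
16. n10.cnt = -5  [len(S₁.val) - 8]
17. n12.tag = false  [terminal]
18. n13.fin = true  [terminal]
19. n11.hot = -9  [-9]
20. n11.val = "nm"  ["nm"]
21. n14.tag = true  [terminal]
22. n10.val = false  [not b.tag]
23. n10.ok = true  [S.hot > -10]
24. n2.hot = 25  [S₁.hot * 2 - 13]
25. n2.val = "kk"  ["kk"]
26. n1.key = 8  [(if C.lab then S.hot else C.mk) - 17]
27. n16.tag = true  [terminal]
28. n15.cnt = 14  [14]
29. n15.depth = false  [b.tag == false]
30. n15.env = 11  [11]
31. n15.off = "rn"  ["rn"]
32. n0.hot = 16  [A.cnt + 2]
33. n0.val = "rp"  ["rp"]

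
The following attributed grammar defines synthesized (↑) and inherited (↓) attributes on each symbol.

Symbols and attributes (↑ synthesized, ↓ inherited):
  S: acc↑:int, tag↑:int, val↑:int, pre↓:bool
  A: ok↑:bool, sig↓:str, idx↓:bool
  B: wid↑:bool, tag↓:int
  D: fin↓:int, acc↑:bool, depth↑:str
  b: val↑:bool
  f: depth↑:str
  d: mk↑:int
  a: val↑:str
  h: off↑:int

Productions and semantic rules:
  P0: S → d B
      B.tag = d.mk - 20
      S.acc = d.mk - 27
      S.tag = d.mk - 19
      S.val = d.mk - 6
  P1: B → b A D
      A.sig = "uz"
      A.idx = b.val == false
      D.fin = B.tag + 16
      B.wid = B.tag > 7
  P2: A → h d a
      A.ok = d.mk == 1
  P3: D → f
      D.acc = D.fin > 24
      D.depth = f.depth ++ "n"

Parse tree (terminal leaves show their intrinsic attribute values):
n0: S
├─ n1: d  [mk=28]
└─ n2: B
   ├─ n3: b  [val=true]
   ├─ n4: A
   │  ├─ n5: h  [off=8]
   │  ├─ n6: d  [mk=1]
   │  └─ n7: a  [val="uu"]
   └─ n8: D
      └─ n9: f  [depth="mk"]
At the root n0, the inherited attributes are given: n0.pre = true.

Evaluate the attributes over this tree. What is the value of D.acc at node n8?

false

1. n0.pre = true  [given at root]
2. n1.mk = 28  [terminal]
3. n2.tag = 8  [d.mk - 20]
4. n3.val = true  [terminal]
5. n4.sig = "uz"  ["uz"]
6. n4.idx = false  [b.val == false]
7. n5.off = 8  [terminal]
8. n6.mk = 1  [terminal]
9. n7.val = "uu"  [terminal]
10. n4.ok = true  [d.mk == 1]
11. n8.fin = 24  [B.tag + 16]
12. n9.depth = "mk"  [terminal]
13. n8.acc = false  [D.fin > 24]
14. n8.depth = "mkn"  [f.depth ++ "n"]
15. n2.wid = true  [B.tag > 7]
16. n0.acc = 1  [d.mk - 27]
17. n0.tag = 9  [d.mk - 19]
18. n0.val = 22  [d.mk - 6]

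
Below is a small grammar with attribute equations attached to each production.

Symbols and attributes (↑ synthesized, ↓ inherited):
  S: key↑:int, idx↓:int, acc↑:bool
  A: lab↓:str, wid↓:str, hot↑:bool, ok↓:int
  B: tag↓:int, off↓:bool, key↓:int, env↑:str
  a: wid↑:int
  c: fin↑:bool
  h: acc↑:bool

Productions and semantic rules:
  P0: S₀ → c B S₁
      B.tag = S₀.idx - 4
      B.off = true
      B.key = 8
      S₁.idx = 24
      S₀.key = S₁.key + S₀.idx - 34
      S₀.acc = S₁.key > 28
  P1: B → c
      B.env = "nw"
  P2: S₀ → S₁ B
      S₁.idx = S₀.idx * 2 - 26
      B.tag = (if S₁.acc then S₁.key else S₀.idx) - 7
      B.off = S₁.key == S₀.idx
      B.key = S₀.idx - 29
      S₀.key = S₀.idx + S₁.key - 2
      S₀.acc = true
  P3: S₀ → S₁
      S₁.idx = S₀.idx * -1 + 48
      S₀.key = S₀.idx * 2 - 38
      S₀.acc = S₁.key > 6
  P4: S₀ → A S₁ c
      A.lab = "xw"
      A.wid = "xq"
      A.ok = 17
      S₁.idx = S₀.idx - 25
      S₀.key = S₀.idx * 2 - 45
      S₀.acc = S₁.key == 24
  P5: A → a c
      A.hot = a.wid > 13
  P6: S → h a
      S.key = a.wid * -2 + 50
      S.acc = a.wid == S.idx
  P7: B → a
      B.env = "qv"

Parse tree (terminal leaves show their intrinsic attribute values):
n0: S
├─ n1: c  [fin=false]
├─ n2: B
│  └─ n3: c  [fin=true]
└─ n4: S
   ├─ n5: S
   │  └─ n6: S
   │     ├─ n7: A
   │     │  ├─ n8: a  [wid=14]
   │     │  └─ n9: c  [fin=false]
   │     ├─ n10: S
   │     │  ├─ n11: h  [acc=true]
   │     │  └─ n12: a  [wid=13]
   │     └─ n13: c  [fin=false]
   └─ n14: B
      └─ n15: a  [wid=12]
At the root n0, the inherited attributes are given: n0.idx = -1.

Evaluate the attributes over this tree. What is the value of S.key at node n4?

1. n0.idx = -1  [given at root]
2. n1.fin = false  [terminal]
3. n2.tag = -5  [S₀.idx - 4]
4. n2.off = true  [true]
5. n2.key = 8  [8]
6. n3.fin = true  [terminal]
7. n2.env = "nw"  ["nw"]
8. n4.idx = 24  [24]
9. n5.idx = 22  [S₀.idx * 2 - 26]
10. n6.idx = 26  [S₀.idx * -1 + 48]
11. n7.lab = "xw"  ["xw"]
12. n7.wid = "xq"  ["xq"]
13. n7.ok = 17  [17]
14. n8.wid = 14  [terminal]
15. n9.fin = false  [terminal]
16. n7.hot = true  [a.wid > 13]
17. n10.idx = 1  [S₀.idx - 25]
18. n11.acc = true  [terminal]
19. n12.wid = 13  [terminal]
20. n10.key = 24  [a.wid * -2 + 50]
21. n10.acc = false  [a.wid == S.idx]
22. n13.fin = false  [terminal]
23. n6.key = 7  [S₀.idx * 2 - 45]
24. n6.acc = true  [S₁.key == 24]
25. n5.key = 6  [S₀.idx * 2 - 38]
26. n5.acc = true  [S₁.key > 6]
27. n14.tag = -1  [(if S₁.acc then S₁.key else S₀.idx) - 7]
28. n14.off = false  [S₁.key == S₀.idx]
29. n14.key = -5  [S₀.idx - 29]
30. n15.wid = 12  [terminal]
31. n14.env = "qv"  ["qv"]
32. n4.key = 28  [S₀.idx + S₁.key - 2]
33. n4.acc = true  [true]
34. n0.key = -7  [S₁.key + S₀.idx - 34]
35. n0.acc = false  [S₁.key > 28]

28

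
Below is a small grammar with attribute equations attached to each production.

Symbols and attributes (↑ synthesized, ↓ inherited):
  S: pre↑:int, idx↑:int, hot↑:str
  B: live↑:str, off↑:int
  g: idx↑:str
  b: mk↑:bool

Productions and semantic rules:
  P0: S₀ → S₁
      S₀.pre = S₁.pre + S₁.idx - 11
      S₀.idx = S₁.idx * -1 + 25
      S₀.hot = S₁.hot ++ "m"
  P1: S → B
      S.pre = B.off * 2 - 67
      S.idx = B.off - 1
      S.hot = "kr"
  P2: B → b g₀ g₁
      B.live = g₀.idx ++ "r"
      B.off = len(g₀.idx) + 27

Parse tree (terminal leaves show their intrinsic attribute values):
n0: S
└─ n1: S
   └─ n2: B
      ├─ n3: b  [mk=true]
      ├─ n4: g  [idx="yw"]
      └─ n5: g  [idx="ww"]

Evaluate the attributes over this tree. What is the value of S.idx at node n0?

-3

1. n3.mk = true  [terminal]
2. n4.idx = "yw"  [terminal]
3. n5.idx = "ww"  [terminal]
4. n2.live = "ywr"  [g₀.idx ++ "r"]
5. n2.off = 29  [len(g₀.idx) + 27]
6. n1.pre = -9  [B.off * 2 - 67]
7. n1.idx = 28  [B.off - 1]
8. n1.hot = "kr"  ["kr"]
9. n0.pre = 8  [S₁.pre + S₁.idx - 11]
10. n0.idx = -3  [S₁.idx * -1 + 25]
11. n0.hot = "krm"  [S₁.hot ++ "m"]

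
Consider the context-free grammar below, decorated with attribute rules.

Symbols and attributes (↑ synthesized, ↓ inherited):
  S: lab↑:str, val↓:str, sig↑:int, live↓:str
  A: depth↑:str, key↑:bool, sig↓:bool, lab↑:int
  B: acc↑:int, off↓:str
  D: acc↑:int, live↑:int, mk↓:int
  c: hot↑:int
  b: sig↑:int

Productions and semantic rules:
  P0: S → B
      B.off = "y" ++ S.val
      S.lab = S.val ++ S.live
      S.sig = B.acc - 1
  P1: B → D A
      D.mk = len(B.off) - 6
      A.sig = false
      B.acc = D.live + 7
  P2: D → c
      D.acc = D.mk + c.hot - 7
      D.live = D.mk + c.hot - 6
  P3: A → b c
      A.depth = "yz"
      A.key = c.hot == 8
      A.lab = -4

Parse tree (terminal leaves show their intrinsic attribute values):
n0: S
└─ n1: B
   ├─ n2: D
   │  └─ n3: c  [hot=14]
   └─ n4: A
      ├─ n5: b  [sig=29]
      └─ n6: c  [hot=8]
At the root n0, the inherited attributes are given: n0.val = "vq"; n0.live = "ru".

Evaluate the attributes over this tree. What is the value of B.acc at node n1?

1. n0.val = "vq"  [given at root]
2. n0.live = "ru"  [given at root]
3. n1.off = "yvq"  ["y" ++ S.val]
4. n2.mk = -3  [len(B.off) - 6]
5. n3.hot = 14  [terminal]
6. n2.acc = 4  [D.mk + c.hot - 7]
7. n2.live = 5  [D.mk + c.hot - 6]
8. n4.sig = false  [false]
9. n5.sig = 29  [terminal]
10. n6.hot = 8  [terminal]
11. n4.depth = "yz"  ["yz"]
12. n4.key = true  [c.hot == 8]
13. n4.lab = -4  [-4]
14. n1.acc = 12  [D.live + 7]
15. n0.lab = "vqru"  [S.val ++ S.live]
16. n0.sig = 11  [B.acc - 1]

12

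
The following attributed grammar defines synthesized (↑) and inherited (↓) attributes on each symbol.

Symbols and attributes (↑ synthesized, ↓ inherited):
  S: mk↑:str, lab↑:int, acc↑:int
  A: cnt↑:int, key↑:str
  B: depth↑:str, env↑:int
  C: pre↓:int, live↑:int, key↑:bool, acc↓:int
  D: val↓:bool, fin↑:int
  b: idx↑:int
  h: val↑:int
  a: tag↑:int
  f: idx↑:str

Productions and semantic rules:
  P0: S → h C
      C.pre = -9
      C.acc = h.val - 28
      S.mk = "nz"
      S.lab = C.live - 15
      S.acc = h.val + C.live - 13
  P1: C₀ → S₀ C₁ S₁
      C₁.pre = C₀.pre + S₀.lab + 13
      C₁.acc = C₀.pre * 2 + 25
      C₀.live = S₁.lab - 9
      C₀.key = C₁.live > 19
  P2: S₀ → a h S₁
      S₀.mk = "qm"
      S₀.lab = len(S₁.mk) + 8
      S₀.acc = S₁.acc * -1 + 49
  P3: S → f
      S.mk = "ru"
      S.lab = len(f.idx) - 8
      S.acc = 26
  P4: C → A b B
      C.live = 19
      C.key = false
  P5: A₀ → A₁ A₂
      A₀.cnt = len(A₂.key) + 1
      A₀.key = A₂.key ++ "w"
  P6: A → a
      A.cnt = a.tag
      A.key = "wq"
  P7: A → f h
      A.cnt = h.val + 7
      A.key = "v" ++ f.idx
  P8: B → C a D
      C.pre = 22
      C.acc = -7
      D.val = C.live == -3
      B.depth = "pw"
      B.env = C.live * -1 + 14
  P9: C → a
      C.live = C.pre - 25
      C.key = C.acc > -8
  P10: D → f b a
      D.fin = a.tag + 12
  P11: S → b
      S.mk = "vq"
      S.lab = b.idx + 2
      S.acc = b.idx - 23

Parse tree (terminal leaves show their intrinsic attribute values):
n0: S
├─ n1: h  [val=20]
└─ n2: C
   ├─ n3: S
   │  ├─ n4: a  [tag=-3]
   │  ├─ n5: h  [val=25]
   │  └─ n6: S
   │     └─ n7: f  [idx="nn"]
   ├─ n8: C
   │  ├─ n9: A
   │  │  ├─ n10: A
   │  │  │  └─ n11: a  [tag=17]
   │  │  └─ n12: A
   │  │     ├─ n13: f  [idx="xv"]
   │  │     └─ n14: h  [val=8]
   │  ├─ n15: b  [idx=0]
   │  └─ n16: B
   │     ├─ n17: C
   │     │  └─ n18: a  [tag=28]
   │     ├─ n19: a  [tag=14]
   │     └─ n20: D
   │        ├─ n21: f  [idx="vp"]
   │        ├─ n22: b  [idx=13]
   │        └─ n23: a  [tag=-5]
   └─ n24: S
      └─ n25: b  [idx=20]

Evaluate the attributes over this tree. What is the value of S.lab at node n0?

-2

1. n1.val = 20  [terminal]
2. n2.pre = -9  [-9]
3. n2.acc = -8  [h.val - 28]
4. n4.tag = -3  [terminal]
5. n5.val = 25  [terminal]
6. n7.idx = "nn"  [terminal]
7. n6.mk = "ru"  ["ru"]
8. n6.lab = -6  [len(f.idx) - 8]
9. n6.acc = 26  [26]
10. n3.mk = "qm"  ["qm"]
11. n3.lab = 10  [len(S₁.mk) + 8]
12. n3.acc = 23  [S₁.acc * -1 + 49]
13. n8.pre = 14  [C₀.pre + S₀.lab + 13]
14. n8.acc = 7  [C₀.pre * 2 + 25]
15. n11.tag = 17  [terminal]
16. n10.cnt = 17  [a.tag]
17. n10.key = "wq"  ["wq"]
18. n13.idx = "xv"  [terminal]
19. n14.val = 8  [terminal]
20. n12.cnt = 15  [h.val + 7]
21. n12.key = "vxv"  ["v" ++ f.idx]
22. n9.cnt = 4  [len(A₂.key) + 1]
23. n9.key = "vxvw"  [A₂.key ++ "w"]
24. n15.idx = 0  [terminal]
25. n17.pre = 22  [22]
26. n17.acc = -7  [-7]
27. n18.tag = 28  [terminal]
28. n17.live = -3  [C.pre - 25]
29. n17.key = true  [C.acc > -8]
30. n19.tag = 14  [terminal]
31. n20.val = true  [C.live == -3]
32. n21.idx = "vp"  [terminal]
33. n22.idx = 13  [terminal]
34. n23.tag = -5  [terminal]
35. n20.fin = 7  [a.tag + 12]
36. n16.depth = "pw"  ["pw"]
37. n16.env = 17  [C.live * -1 + 14]
38. n8.live = 19  [19]
39. n8.key = false  [false]
40. n25.idx = 20  [terminal]
41. n24.mk = "vq"  ["vq"]
42. n24.lab = 22  [b.idx + 2]
43. n24.acc = -3  [b.idx - 23]
44. n2.live = 13  [S₁.lab - 9]
45. n2.key = false  [C₁.live > 19]
46. n0.mk = "nz"  ["nz"]
47. n0.lab = -2  [C.live - 15]
48. n0.acc = 20  [h.val + C.live - 13]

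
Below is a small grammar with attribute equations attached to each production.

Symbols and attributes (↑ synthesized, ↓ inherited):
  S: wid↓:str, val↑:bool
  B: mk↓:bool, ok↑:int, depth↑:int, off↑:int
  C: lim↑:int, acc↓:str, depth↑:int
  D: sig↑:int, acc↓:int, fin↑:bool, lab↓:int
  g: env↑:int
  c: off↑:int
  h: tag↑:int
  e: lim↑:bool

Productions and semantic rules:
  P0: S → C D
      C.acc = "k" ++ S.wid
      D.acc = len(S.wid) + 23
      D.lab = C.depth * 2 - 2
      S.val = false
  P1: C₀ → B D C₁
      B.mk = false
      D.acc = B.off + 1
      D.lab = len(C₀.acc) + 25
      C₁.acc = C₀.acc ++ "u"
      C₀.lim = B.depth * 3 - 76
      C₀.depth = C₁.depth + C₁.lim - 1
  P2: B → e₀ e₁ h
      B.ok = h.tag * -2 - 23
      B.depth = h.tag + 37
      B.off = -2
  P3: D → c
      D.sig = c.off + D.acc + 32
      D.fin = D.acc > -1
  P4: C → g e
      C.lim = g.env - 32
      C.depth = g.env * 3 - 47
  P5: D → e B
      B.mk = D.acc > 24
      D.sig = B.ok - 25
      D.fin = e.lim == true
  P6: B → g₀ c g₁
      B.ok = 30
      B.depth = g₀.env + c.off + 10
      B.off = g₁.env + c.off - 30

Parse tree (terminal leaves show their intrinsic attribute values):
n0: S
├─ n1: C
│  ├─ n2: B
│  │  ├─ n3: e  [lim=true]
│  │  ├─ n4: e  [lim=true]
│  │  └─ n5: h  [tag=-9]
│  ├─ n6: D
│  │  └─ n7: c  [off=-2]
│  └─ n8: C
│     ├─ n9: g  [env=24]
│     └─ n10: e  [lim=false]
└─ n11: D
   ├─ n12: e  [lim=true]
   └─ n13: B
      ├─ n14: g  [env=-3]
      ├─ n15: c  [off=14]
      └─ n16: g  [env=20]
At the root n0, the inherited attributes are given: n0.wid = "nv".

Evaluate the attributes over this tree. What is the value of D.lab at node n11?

1. n0.wid = "nv"  [given at root]
2. n1.acc = "knv"  ["k" ++ S.wid]
3. n2.mk = false  [false]
4. n3.lim = true  [terminal]
5. n4.lim = true  [terminal]
6. n5.tag = -9  [terminal]
7. n2.ok = -5  [h.tag * -2 - 23]
8. n2.depth = 28  [h.tag + 37]
9. n2.off = -2  [-2]
10. n6.acc = -1  [B.off + 1]
11. n6.lab = 28  [len(C₀.acc) + 25]
12. n7.off = -2  [terminal]
13. n6.sig = 29  [c.off + D.acc + 32]
14. n6.fin = false  [D.acc > -1]
15. n8.acc = "knvu"  [C₀.acc ++ "u"]
16. n9.env = 24  [terminal]
17. n10.lim = false  [terminal]
18. n8.lim = -8  [g.env - 32]
19. n8.depth = 25  [g.env * 3 - 47]
20. n1.lim = 8  [B.depth * 3 - 76]
21. n1.depth = 16  [C₁.depth + C₁.lim - 1]
22. n11.acc = 25  [len(S.wid) + 23]
23. n11.lab = 30  [C.depth * 2 - 2]
24. n12.lim = true  [terminal]
25. n13.mk = true  [D.acc > 24]
26. n14.env = -3  [terminal]
27. n15.off = 14  [terminal]
28. n16.env = 20  [terminal]
29. n13.ok = 30  [30]
30. n13.depth = 21  [g₀.env + c.off + 10]
31. n13.off = 4  [g₁.env + c.off - 30]
32. n11.sig = 5  [B.ok - 25]
33. n11.fin = true  [e.lim == true]
34. n0.val = false  [false]

30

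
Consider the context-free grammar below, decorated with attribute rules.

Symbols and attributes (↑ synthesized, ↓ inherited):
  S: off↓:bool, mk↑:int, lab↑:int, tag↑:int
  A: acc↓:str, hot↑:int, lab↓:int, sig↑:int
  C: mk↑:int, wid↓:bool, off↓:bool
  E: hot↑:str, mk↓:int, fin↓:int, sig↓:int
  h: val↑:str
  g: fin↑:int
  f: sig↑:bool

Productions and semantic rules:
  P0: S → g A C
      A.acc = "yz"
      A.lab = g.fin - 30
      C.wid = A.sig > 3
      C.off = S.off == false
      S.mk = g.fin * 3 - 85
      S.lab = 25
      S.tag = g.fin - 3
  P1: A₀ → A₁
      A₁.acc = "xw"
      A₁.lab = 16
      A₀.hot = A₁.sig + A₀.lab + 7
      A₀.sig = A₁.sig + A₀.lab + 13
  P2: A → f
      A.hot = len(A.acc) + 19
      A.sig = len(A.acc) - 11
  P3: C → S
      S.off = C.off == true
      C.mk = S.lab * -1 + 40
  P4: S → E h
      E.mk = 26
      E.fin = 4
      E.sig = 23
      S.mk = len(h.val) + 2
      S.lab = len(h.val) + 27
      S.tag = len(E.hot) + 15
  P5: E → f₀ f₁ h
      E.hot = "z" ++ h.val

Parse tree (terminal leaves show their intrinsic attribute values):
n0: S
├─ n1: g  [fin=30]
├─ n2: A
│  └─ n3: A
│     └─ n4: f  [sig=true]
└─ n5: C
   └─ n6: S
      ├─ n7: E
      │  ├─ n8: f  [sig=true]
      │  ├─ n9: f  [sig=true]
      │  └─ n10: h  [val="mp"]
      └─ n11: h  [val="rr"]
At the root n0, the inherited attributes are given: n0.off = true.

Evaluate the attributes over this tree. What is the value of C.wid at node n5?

1. n0.off = true  [given at root]
2. n1.fin = 30  [terminal]
3. n2.acc = "yz"  ["yz"]
4. n2.lab = 0  [g.fin - 30]
5. n3.acc = "xw"  ["xw"]
6. n3.lab = 16  [16]
7. n4.sig = true  [terminal]
8. n3.hot = 21  [len(A.acc) + 19]
9. n3.sig = -9  [len(A.acc) - 11]
10. n2.hot = -2  [A₁.sig + A₀.lab + 7]
11. n2.sig = 4  [A₁.sig + A₀.lab + 13]
12. n5.wid = true  [A.sig > 3]
13. n5.off = false  [S.off == false]
14. n6.off = false  [C.off == true]
15. n7.mk = 26  [26]
16. n7.fin = 4  [4]
17. n7.sig = 23  [23]
18. n8.sig = true  [terminal]
19. n9.sig = true  [terminal]
20. n10.val = "mp"  [terminal]
21. n7.hot = "zmp"  ["z" ++ h.val]
22. n11.val = "rr"  [terminal]
23. n6.mk = 4  [len(h.val) + 2]
24. n6.lab = 29  [len(h.val) + 27]
25. n6.tag = 18  [len(E.hot) + 15]
26. n5.mk = 11  [S.lab * -1 + 40]
27. n0.mk = 5  [g.fin * 3 - 85]
28. n0.lab = 25  [25]
29. n0.tag = 27  [g.fin - 3]

true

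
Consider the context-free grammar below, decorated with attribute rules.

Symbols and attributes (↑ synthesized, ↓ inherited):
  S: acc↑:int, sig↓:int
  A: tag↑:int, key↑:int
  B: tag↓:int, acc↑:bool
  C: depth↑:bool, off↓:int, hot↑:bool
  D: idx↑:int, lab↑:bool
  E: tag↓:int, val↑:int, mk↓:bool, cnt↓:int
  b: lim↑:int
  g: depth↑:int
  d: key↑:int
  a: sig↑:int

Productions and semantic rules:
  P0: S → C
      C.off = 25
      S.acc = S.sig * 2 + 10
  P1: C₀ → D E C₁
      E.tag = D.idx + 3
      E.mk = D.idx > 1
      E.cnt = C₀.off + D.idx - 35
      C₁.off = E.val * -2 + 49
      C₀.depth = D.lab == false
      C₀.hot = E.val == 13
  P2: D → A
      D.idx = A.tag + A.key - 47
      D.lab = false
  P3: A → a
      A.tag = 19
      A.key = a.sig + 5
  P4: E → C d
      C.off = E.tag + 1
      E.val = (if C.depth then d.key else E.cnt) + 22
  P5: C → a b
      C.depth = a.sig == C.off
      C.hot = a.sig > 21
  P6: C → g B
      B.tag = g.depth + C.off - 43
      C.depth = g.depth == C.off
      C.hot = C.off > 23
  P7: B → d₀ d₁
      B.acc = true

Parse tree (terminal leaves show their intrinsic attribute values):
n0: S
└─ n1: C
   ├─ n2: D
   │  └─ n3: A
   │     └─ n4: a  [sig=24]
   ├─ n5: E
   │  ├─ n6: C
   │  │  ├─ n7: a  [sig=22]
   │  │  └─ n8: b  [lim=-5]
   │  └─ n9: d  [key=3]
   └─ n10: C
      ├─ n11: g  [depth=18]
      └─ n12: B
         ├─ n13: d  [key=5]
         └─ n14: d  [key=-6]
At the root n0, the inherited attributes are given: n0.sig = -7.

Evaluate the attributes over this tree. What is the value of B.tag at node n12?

-2

1. n0.sig = -7  [given at root]
2. n1.off = 25  [25]
3. n4.sig = 24  [terminal]
4. n3.tag = 19  [19]
5. n3.key = 29  [a.sig + 5]
6. n2.idx = 1  [A.tag + A.key - 47]
7. n2.lab = false  [false]
8. n5.tag = 4  [D.idx + 3]
9. n5.mk = false  [D.idx > 1]
10. n5.cnt = -9  [C₀.off + D.idx - 35]
11. n6.off = 5  [E.tag + 1]
12. n7.sig = 22  [terminal]
13. n8.lim = -5  [terminal]
14. n6.depth = false  [a.sig == C.off]
15. n6.hot = true  [a.sig > 21]
16. n9.key = 3  [terminal]
17. n5.val = 13  [(if C.depth then d.key else E.cnt) + 22]
18. n10.off = 23  [E.val * -2 + 49]
19. n11.depth = 18  [terminal]
20. n12.tag = -2  [g.depth + C.off - 43]
21. n13.key = 5  [terminal]
22. n14.key = -6  [terminal]
23. n12.acc = true  [true]
24. n10.depth = false  [g.depth == C.off]
25. n10.hot = false  [C.off > 23]
26. n1.depth = true  [D.lab == false]
27. n1.hot = true  [E.val == 13]
28. n0.acc = -4  [S.sig * 2 + 10]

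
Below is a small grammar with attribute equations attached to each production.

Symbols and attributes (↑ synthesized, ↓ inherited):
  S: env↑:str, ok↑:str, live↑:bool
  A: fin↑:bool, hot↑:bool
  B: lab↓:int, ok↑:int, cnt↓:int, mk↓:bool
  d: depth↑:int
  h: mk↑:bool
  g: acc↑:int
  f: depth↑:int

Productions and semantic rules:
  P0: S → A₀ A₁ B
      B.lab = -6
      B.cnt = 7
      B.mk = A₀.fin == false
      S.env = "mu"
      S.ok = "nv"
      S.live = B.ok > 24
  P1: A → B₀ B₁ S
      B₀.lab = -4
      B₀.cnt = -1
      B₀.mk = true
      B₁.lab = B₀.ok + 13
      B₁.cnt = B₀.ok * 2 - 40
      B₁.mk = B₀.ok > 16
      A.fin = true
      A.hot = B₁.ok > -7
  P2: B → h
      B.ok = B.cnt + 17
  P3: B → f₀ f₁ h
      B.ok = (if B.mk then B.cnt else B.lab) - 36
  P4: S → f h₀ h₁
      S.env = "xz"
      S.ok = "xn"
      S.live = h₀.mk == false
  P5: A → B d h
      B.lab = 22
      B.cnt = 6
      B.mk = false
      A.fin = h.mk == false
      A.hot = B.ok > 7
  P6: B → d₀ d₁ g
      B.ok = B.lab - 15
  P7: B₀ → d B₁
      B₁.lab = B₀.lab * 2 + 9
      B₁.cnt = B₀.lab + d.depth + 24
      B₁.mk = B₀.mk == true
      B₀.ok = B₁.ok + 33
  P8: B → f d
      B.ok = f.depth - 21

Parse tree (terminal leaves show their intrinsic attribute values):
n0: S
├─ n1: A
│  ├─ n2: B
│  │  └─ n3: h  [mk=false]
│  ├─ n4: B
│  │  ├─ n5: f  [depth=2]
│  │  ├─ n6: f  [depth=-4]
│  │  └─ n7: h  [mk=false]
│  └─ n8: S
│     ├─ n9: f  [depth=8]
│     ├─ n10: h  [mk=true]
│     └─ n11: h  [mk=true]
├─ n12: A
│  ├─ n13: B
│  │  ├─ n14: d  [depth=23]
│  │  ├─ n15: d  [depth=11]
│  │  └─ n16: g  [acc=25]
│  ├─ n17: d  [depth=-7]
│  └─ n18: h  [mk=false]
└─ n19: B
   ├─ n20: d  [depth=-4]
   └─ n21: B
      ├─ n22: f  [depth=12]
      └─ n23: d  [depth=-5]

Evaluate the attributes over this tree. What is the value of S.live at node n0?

1. n2.lab = -4  [-4]
2. n2.cnt = -1  [-1]
3. n2.mk = true  [true]
4. n3.mk = false  [terminal]
5. n2.ok = 16  [B.cnt + 17]
6. n4.lab = 29  [B₀.ok + 13]
7. n4.cnt = -8  [B₀.ok * 2 - 40]
8. n4.mk = false  [B₀.ok > 16]
9. n5.depth = 2  [terminal]
10. n6.depth = -4  [terminal]
11. n7.mk = false  [terminal]
12. n4.ok = -7  [(if B.mk then B.cnt else B.lab) - 36]
13. n9.depth = 8  [terminal]
14. n10.mk = true  [terminal]
15. n11.mk = true  [terminal]
16. n8.env = "xz"  ["xz"]
17. n8.ok = "xn"  ["xn"]
18. n8.live = false  [h₀.mk == false]
19. n1.fin = true  [true]
20. n1.hot = false  [B₁.ok > -7]
21. n13.lab = 22  [22]
22. n13.cnt = 6  [6]
23. n13.mk = false  [false]
24. n14.depth = 23  [terminal]
25. n15.depth = 11  [terminal]
26. n16.acc = 25  [terminal]
27. n13.ok = 7  [B.lab - 15]
28. n17.depth = -7  [terminal]
29. n18.mk = false  [terminal]
30. n12.fin = true  [h.mk == false]
31. n12.hot = false  [B.ok > 7]
32. n19.lab = -6  [-6]
33. n19.cnt = 7  [7]
34. n19.mk = false  [A₀.fin == false]
35. n20.depth = -4  [terminal]
36. n21.lab = -3  [B₀.lab * 2 + 9]
37. n21.cnt = 14  [B₀.lab + d.depth + 24]
38. n21.mk = false  [B₀.mk == true]
39. n22.depth = 12  [terminal]
40. n23.depth = -5  [terminal]
41. n21.ok = -9  [f.depth - 21]
42. n19.ok = 24  [B₁.ok + 33]
43. n0.env = "mu"  ["mu"]
44. n0.ok = "nv"  ["nv"]
45. n0.live = false  [B.ok > 24]

false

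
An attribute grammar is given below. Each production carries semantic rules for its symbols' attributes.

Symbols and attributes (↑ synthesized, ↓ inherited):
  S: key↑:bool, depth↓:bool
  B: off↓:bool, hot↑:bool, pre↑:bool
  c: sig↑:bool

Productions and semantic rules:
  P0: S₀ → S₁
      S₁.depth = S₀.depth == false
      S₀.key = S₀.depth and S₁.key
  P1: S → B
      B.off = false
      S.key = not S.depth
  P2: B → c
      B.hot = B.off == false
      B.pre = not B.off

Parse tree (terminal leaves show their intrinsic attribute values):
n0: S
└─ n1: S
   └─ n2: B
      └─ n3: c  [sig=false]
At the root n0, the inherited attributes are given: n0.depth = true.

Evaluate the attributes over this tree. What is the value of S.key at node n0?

1. n0.depth = true  [given at root]
2. n1.depth = false  [S₀.depth == false]
3. n2.off = false  [false]
4. n3.sig = false  [terminal]
5. n2.hot = true  [B.off == false]
6. n2.pre = true  [not B.off]
7. n1.key = true  [not S.depth]
8. n0.key = true  [S₀.depth and S₁.key]

true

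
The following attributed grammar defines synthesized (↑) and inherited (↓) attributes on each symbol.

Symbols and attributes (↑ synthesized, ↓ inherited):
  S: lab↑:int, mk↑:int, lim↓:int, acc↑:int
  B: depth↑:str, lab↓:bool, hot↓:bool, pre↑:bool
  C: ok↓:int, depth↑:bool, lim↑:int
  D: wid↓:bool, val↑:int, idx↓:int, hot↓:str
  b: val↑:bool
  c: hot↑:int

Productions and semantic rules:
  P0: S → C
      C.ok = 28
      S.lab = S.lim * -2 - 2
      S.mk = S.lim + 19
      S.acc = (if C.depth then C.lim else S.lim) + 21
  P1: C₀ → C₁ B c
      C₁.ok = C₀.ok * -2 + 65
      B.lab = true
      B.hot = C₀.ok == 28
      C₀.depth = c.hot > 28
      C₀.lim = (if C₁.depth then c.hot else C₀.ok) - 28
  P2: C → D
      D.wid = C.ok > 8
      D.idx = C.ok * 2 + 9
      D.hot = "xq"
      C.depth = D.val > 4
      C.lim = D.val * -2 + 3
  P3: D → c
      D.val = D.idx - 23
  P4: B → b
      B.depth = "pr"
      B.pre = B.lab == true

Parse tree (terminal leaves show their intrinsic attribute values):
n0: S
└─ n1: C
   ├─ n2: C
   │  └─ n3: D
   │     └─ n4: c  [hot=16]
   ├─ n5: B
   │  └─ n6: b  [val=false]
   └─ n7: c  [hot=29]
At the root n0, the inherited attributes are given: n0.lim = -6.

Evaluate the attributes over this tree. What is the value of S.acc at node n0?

21

1. n0.lim = -6  [given at root]
2. n1.ok = 28  [28]
3. n2.ok = 9  [C₀.ok * -2 + 65]
4. n3.wid = true  [C.ok > 8]
5. n3.idx = 27  [C.ok * 2 + 9]
6. n3.hot = "xq"  ["xq"]
7. n4.hot = 16  [terminal]
8. n3.val = 4  [D.idx - 23]
9. n2.depth = false  [D.val > 4]
10. n2.lim = -5  [D.val * -2 + 3]
11. n5.lab = true  [true]
12. n5.hot = true  [C₀.ok == 28]
13. n6.val = false  [terminal]
14. n5.depth = "pr"  ["pr"]
15. n5.pre = true  [B.lab == true]
16. n7.hot = 29  [terminal]
17. n1.depth = true  [c.hot > 28]
18. n1.lim = 0  [(if C₁.depth then c.hot else C₀.ok) - 28]
19. n0.lab = 10  [S.lim * -2 - 2]
20. n0.mk = 13  [S.lim + 19]
21. n0.acc = 21  [(if C.depth then C.lim else S.lim) + 21]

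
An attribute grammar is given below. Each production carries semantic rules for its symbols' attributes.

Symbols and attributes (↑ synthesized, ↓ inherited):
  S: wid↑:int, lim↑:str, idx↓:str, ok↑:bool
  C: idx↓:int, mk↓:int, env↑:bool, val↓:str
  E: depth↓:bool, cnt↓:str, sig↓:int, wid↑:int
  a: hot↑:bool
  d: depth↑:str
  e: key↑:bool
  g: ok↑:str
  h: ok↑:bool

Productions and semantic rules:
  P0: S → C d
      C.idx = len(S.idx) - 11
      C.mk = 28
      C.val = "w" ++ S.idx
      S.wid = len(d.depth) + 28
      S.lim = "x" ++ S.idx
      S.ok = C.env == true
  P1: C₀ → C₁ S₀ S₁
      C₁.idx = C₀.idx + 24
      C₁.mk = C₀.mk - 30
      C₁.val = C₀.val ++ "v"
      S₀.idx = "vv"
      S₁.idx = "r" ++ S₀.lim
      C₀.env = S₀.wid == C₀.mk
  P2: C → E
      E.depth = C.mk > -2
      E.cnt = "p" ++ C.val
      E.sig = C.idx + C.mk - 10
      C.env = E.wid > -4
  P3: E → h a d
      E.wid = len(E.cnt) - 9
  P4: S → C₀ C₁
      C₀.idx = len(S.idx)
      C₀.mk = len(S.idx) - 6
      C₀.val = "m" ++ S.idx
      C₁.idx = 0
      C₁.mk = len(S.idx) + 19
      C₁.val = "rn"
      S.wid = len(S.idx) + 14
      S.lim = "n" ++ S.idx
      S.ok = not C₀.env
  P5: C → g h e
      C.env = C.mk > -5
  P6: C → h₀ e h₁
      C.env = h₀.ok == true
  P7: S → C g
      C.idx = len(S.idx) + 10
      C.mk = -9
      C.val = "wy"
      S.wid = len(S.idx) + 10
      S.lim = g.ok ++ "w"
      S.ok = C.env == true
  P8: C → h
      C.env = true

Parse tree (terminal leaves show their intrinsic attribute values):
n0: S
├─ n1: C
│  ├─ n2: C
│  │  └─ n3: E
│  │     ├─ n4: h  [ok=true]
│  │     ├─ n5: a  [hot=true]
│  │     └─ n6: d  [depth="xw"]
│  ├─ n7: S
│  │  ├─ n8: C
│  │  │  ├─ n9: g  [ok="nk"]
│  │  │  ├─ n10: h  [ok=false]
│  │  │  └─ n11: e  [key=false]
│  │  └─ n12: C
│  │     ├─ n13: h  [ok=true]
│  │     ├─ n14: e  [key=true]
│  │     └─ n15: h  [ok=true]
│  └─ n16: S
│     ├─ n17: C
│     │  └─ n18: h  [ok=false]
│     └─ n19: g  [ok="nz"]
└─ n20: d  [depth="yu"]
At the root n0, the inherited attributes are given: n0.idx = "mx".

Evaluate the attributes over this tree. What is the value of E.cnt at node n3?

"pwmxv"

1. n0.idx = "mx"  [given at root]
2. n1.idx = -9  [len(S.idx) - 11]
3. n1.mk = 28  [28]
4. n1.val = "wmx"  ["w" ++ S.idx]
5. n2.idx = 15  [C₀.idx + 24]
6. n2.mk = -2  [C₀.mk - 30]
7. n2.val = "wmxv"  [C₀.val ++ "v"]
8. n3.depth = false  [C.mk > -2]
9. n3.cnt = "pwmxv"  ["p" ++ C.val]
10. n3.sig = 3  [C.idx + C.mk - 10]
11. n4.ok = true  [terminal]
12. n5.hot = true  [terminal]
13. n6.depth = "xw"  [terminal]
14. n3.wid = -4  [len(E.cnt) - 9]
15. n2.env = false  [E.wid > -4]
16. n7.idx = "vv"  ["vv"]
17. n8.idx = 2  [len(S.idx)]
18. n8.mk = -4  [len(S.idx) - 6]
19. n8.val = "mvv"  ["m" ++ S.idx]
20. n9.ok = "nk"  [terminal]
21. n10.ok = false  [terminal]
22. n11.key = false  [terminal]
23. n8.env = true  [C.mk > -5]
24. n12.idx = 0  [0]
25. n12.mk = 21  [len(S.idx) + 19]
26. n12.val = "rn"  ["rn"]
27. n13.ok = true  [terminal]
28. n14.key = true  [terminal]
29. n15.ok = true  [terminal]
30. n12.env = true  [h₀.ok == true]
31. n7.wid = 16  [len(S.idx) + 14]
32. n7.lim = "nvv"  ["n" ++ S.idx]
33. n7.ok = false  [not C₀.env]
34. n16.idx = "rnvv"  ["r" ++ S₀.lim]
35. n17.idx = 14  [len(S.idx) + 10]
36. n17.mk = -9  [-9]
37. n17.val = "wy"  ["wy"]
38. n18.ok = false  [terminal]
39. n17.env = true  [true]
40. n19.ok = "nz"  [terminal]
41. n16.wid = 14  [len(S.idx) + 10]
42. n16.lim = "nzw"  [g.ok ++ "w"]
43. n16.ok = true  [C.env == true]
44. n1.env = false  [S₀.wid == C₀.mk]
45. n20.depth = "yu"  [terminal]
46. n0.wid = 30  [len(d.depth) + 28]
47. n0.lim = "xmx"  ["x" ++ S.idx]
48. n0.ok = false  [C.env == true]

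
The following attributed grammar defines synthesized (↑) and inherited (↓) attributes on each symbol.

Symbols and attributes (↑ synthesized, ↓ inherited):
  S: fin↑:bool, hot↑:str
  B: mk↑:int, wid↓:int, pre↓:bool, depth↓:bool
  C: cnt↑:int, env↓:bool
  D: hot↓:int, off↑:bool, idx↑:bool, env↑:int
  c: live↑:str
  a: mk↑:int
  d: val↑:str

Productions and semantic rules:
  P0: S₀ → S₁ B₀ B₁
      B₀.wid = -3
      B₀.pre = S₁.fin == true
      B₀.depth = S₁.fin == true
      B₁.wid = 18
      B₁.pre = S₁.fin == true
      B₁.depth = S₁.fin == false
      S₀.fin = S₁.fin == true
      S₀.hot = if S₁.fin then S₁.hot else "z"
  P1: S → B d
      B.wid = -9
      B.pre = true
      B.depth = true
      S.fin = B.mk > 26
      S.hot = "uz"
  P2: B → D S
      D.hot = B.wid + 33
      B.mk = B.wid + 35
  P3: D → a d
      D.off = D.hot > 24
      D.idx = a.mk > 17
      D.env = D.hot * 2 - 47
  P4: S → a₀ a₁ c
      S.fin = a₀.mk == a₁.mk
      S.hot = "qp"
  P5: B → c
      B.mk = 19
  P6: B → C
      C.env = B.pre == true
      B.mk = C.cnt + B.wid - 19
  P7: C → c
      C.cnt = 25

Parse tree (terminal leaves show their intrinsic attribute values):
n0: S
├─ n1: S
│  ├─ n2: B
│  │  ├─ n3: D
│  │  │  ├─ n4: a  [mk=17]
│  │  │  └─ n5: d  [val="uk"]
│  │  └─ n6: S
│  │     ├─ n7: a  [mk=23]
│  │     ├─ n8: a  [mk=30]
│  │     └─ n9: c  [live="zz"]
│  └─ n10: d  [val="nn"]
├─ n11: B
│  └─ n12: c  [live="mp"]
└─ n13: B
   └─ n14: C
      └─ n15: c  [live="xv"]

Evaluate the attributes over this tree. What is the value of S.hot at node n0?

"z"

1. n2.wid = -9  [-9]
2. n2.pre = true  [true]
3. n2.depth = true  [true]
4. n3.hot = 24  [B.wid + 33]
5. n4.mk = 17  [terminal]
6. n5.val = "uk"  [terminal]
7. n3.off = false  [D.hot > 24]
8. n3.idx = false  [a.mk > 17]
9. n3.env = 1  [D.hot * 2 - 47]
10. n7.mk = 23  [terminal]
11. n8.mk = 30  [terminal]
12. n9.live = "zz"  [terminal]
13. n6.fin = false  [a₀.mk == a₁.mk]
14. n6.hot = "qp"  ["qp"]
15. n2.mk = 26  [B.wid + 35]
16. n10.val = "nn"  [terminal]
17. n1.fin = false  [B.mk > 26]
18. n1.hot = "uz"  ["uz"]
19. n11.wid = -3  [-3]
20. n11.pre = false  [S₁.fin == true]
21. n11.depth = false  [S₁.fin == true]
22. n12.live = "mp"  [terminal]
23. n11.mk = 19  [19]
24. n13.wid = 18  [18]
25. n13.pre = false  [S₁.fin == true]
26. n13.depth = true  [S₁.fin == false]
27. n14.env = false  [B.pre == true]
28. n15.live = "xv"  [terminal]
29. n14.cnt = 25  [25]
30. n13.mk = 24  [C.cnt + B.wid - 19]
31. n0.fin = false  [S₁.fin == true]
32. n0.hot = "z"  [if S₁.fin then S₁.hot else "z"]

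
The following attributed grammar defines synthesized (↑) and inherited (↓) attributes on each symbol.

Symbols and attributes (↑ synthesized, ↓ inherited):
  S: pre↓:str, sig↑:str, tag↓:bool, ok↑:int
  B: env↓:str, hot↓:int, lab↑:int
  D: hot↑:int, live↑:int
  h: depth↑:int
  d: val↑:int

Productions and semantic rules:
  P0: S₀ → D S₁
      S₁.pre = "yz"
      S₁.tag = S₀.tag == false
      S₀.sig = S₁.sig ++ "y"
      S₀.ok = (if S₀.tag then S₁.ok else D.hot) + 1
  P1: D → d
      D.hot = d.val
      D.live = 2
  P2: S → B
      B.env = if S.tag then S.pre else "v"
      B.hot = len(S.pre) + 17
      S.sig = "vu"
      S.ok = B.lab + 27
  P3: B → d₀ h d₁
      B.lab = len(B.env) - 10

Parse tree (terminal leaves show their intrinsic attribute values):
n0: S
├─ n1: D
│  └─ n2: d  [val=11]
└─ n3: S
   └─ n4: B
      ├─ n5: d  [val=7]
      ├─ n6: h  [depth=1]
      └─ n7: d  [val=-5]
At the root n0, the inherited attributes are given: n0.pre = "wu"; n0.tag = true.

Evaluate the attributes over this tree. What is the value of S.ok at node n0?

19

1. n0.pre = "wu"  [given at root]
2. n0.tag = true  [given at root]
3. n2.val = 11  [terminal]
4. n1.hot = 11  [d.val]
5. n1.live = 2  [2]
6. n3.pre = "yz"  ["yz"]
7. n3.tag = false  [S₀.tag == false]
8. n4.env = "v"  [if S.tag then S.pre else "v"]
9. n4.hot = 19  [len(S.pre) + 17]
10. n5.val = 7  [terminal]
11. n6.depth = 1  [terminal]
12. n7.val = -5  [terminal]
13. n4.lab = -9  [len(B.env) - 10]
14. n3.sig = "vu"  ["vu"]
15. n3.ok = 18  [B.lab + 27]
16. n0.sig = "vuy"  [S₁.sig ++ "y"]
17. n0.ok = 19  [(if S₀.tag then S₁.ok else D.hot) + 1]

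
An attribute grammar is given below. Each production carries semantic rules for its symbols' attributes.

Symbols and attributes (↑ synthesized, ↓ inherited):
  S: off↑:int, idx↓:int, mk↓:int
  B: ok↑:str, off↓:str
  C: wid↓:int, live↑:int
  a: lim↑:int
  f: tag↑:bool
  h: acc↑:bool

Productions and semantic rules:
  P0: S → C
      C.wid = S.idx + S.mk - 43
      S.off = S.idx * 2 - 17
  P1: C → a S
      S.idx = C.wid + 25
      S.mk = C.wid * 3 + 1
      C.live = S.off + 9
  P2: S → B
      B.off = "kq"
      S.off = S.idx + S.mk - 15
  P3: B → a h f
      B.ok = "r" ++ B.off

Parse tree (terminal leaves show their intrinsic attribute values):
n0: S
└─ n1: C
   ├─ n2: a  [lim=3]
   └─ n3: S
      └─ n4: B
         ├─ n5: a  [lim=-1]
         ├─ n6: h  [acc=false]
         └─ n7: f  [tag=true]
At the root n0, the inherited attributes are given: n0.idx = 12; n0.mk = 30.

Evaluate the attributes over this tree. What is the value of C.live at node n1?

1. n0.idx = 12  [given at root]
2. n0.mk = 30  [given at root]
3. n1.wid = -1  [S.idx + S.mk - 43]
4. n2.lim = 3  [terminal]
5. n3.idx = 24  [C.wid + 25]
6. n3.mk = -2  [C.wid * 3 + 1]
7. n4.off = "kq"  ["kq"]
8. n5.lim = -1  [terminal]
9. n6.acc = false  [terminal]
10. n7.tag = true  [terminal]
11. n4.ok = "rkq"  ["r" ++ B.off]
12. n3.off = 7  [S.idx + S.mk - 15]
13. n1.live = 16  [S.off + 9]
14. n0.off = 7  [S.idx * 2 - 17]

16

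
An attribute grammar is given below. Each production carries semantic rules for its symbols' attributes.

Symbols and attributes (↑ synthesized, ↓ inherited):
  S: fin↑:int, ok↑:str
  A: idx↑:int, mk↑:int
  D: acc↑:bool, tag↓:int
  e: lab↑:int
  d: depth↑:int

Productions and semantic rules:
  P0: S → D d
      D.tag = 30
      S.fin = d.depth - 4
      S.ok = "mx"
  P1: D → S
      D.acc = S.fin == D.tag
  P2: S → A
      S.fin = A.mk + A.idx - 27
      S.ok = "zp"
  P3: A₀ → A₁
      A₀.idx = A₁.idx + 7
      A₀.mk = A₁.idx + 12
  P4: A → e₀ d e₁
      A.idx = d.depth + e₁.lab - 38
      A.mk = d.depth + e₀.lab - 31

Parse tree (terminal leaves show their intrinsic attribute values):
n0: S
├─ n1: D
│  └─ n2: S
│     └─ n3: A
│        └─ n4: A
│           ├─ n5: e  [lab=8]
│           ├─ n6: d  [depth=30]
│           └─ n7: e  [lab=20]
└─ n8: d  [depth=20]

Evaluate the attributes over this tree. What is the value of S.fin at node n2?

16

1. n1.tag = 30  [30]
2. n5.lab = 8  [terminal]
3. n6.depth = 30  [terminal]
4. n7.lab = 20  [terminal]
5. n4.idx = 12  [d.depth + e₁.lab - 38]
6. n4.mk = 7  [d.depth + e₀.lab - 31]
7. n3.idx = 19  [A₁.idx + 7]
8. n3.mk = 24  [A₁.idx + 12]
9. n2.fin = 16  [A.mk + A.idx - 27]
10. n2.ok = "zp"  ["zp"]
11. n1.acc = false  [S.fin == D.tag]
12. n8.depth = 20  [terminal]
13. n0.fin = 16  [d.depth - 4]
14. n0.ok = "mx"  ["mx"]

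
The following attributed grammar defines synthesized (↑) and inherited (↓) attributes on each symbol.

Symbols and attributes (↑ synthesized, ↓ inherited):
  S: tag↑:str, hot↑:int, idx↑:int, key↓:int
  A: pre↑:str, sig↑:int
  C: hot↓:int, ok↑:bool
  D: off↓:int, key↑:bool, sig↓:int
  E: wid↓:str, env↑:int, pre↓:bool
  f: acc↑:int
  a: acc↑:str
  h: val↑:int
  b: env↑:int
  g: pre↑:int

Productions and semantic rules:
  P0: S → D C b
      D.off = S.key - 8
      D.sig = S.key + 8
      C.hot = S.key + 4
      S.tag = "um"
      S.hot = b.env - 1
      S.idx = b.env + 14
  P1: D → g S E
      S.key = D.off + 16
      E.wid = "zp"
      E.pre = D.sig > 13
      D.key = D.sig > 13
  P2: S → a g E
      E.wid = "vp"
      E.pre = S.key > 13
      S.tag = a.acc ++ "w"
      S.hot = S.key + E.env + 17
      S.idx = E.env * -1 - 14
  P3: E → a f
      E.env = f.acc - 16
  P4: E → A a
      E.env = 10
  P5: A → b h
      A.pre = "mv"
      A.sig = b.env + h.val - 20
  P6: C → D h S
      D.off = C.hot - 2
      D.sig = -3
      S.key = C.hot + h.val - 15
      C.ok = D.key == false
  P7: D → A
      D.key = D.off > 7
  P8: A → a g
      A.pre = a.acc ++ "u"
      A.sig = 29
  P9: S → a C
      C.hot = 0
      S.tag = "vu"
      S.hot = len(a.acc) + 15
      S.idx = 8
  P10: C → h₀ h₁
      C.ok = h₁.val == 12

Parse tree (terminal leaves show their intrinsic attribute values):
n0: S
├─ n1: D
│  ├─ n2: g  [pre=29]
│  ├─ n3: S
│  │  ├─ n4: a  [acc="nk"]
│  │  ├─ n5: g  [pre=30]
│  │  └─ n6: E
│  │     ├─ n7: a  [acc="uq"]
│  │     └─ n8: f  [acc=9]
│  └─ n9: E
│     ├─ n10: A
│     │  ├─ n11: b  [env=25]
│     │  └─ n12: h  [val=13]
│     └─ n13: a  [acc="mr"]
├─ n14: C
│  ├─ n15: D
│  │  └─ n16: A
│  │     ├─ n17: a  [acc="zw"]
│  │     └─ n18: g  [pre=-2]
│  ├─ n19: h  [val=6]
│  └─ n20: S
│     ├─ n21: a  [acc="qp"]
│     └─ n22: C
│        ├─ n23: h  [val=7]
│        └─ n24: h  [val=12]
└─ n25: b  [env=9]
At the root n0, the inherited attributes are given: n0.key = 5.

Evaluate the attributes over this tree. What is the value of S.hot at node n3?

1. n0.key = 5  [given at root]
2. n1.off = -3  [S.key - 8]
3. n1.sig = 13  [S.key + 8]
4. n2.pre = 29  [terminal]
5. n3.key = 13  [D.off + 16]
6. n4.acc = "nk"  [terminal]
7. n5.pre = 30  [terminal]
8. n6.wid = "vp"  ["vp"]
9. n6.pre = false  [S.key > 13]
10. n7.acc = "uq"  [terminal]
11. n8.acc = 9  [terminal]
12. n6.env = -7  [f.acc - 16]
13. n3.tag = "nkw"  [a.acc ++ "w"]
14. n3.hot = 23  [S.key + E.env + 17]
15. n3.idx = -7  [E.env * -1 - 14]
16. n9.wid = "zp"  ["zp"]
17. n9.pre = false  [D.sig > 13]
18. n11.env = 25  [terminal]
19. n12.val = 13  [terminal]
20. n10.pre = "mv"  ["mv"]
21. n10.sig = 18  [b.env + h.val - 20]
22. n13.acc = "mr"  [terminal]
23. n9.env = 10  [10]
24. n1.key = false  [D.sig > 13]
25. n14.hot = 9  [S.key + 4]
26. n15.off = 7  [C.hot - 2]
27. n15.sig = -3  [-3]
28. n17.acc = "zw"  [terminal]
29. n18.pre = -2  [terminal]
30. n16.pre = "zwu"  [a.acc ++ "u"]
31. n16.sig = 29  [29]
32. n15.key = false  [D.off > 7]
33. n19.val = 6  [terminal]
34. n20.key = 0  [C.hot + h.val - 15]
35. n21.acc = "qp"  [terminal]
36. n22.hot = 0  [0]
37. n23.val = 7  [terminal]
38. n24.val = 12  [terminal]
39. n22.ok = true  [h₁.val == 12]
40. n20.tag = "vu"  ["vu"]
41. n20.hot = 17  [len(a.acc) + 15]
42. n20.idx = 8  [8]
43. n14.ok = true  [D.key == false]
44. n25.env = 9  [terminal]
45. n0.tag = "um"  ["um"]
46. n0.hot = 8  [b.env - 1]
47. n0.idx = 23  [b.env + 14]

23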